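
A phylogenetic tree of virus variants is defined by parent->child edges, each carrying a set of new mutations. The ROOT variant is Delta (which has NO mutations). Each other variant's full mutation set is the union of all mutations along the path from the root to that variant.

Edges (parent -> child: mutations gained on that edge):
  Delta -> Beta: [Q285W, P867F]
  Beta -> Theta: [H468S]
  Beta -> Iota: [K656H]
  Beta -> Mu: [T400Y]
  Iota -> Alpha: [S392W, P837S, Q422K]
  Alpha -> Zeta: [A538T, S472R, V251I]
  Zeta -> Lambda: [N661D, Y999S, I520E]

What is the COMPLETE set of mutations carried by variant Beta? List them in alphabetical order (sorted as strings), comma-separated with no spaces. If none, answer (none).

At Delta: gained [] -> total []
At Beta: gained ['Q285W', 'P867F'] -> total ['P867F', 'Q285W']

Answer: P867F,Q285W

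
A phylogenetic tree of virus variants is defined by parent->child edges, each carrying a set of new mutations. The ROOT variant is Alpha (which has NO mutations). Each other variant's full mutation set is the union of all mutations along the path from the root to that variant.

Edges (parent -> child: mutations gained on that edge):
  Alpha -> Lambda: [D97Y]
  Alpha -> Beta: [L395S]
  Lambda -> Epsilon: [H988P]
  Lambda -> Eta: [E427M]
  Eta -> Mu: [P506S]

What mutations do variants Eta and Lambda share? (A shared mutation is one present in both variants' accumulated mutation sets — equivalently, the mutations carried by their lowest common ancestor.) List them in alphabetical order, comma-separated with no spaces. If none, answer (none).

Answer: D97Y

Derivation:
Accumulating mutations along path to Eta:
  At Alpha: gained [] -> total []
  At Lambda: gained ['D97Y'] -> total ['D97Y']
  At Eta: gained ['E427M'] -> total ['D97Y', 'E427M']
Mutations(Eta) = ['D97Y', 'E427M']
Accumulating mutations along path to Lambda:
  At Alpha: gained [] -> total []
  At Lambda: gained ['D97Y'] -> total ['D97Y']
Mutations(Lambda) = ['D97Y']
Intersection: ['D97Y', 'E427M'] ∩ ['D97Y'] = ['D97Y']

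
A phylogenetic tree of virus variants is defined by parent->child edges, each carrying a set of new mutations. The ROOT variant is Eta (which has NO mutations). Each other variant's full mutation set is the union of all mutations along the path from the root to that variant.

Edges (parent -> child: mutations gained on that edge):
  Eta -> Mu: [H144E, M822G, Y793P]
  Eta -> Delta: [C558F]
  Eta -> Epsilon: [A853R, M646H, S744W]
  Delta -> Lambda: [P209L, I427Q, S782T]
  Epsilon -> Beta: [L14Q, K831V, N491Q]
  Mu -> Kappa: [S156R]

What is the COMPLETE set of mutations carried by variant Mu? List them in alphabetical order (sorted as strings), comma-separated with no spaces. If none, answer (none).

Answer: H144E,M822G,Y793P

Derivation:
At Eta: gained [] -> total []
At Mu: gained ['H144E', 'M822G', 'Y793P'] -> total ['H144E', 'M822G', 'Y793P']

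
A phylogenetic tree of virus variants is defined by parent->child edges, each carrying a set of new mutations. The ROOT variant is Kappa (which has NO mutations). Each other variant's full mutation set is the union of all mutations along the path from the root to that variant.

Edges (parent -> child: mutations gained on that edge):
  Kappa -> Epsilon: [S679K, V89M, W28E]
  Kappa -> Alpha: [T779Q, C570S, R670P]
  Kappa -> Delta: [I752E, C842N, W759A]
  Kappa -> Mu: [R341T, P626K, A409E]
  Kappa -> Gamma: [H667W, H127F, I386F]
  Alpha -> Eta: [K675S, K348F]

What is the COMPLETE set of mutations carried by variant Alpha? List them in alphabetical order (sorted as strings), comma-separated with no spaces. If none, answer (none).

At Kappa: gained [] -> total []
At Alpha: gained ['T779Q', 'C570S', 'R670P'] -> total ['C570S', 'R670P', 'T779Q']

Answer: C570S,R670P,T779Q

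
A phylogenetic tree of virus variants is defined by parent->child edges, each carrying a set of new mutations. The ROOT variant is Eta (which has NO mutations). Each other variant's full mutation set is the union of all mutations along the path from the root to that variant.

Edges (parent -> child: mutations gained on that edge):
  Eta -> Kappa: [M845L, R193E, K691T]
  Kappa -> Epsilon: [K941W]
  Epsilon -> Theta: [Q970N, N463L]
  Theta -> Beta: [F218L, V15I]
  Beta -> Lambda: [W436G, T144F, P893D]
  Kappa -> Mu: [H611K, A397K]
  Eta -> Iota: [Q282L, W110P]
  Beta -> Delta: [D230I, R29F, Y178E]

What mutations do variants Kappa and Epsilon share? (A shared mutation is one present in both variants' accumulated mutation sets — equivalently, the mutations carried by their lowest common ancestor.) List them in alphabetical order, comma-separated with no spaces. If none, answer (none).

Answer: K691T,M845L,R193E

Derivation:
Accumulating mutations along path to Kappa:
  At Eta: gained [] -> total []
  At Kappa: gained ['M845L', 'R193E', 'K691T'] -> total ['K691T', 'M845L', 'R193E']
Mutations(Kappa) = ['K691T', 'M845L', 'R193E']
Accumulating mutations along path to Epsilon:
  At Eta: gained [] -> total []
  At Kappa: gained ['M845L', 'R193E', 'K691T'] -> total ['K691T', 'M845L', 'R193E']
  At Epsilon: gained ['K941W'] -> total ['K691T', 'K941W', 'M845L', 'R193E']
Mutations(Epsilon) = ['K691T', 'K941W', 'M845L', 'R193E']
Intersection: ['K691T', 'M845L', 'R193E'] ∩ ['K691T', 'K941W', 'M845L', 'R193E'] = ['K691T', 'M845L', 'R193E']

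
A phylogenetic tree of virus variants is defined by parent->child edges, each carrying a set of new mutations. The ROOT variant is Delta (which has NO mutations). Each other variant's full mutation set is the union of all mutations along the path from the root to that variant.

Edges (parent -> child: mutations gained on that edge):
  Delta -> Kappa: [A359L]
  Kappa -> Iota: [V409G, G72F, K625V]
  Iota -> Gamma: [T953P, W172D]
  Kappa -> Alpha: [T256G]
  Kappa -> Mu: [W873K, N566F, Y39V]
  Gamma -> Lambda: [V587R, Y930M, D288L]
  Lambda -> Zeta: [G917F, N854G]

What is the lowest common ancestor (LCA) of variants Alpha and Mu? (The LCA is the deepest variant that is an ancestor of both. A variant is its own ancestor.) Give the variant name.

Answer: Kappa

Derivation:
Path from root to Alpha: Delta -> Kappa -> Alpha
  ancestors of Alpha: {Delta, Kappa, Alpha}
Path from root to Mu: Delta -> Kappa -> Mu
  ancestors of Mu: {Delta, Kappa, Mu}
Common ancestors: {Delta, Kappa}
Walk up from Mu: Mu (not in ancestors of Alpha), Kappa (in ancestors of Alpha), Delta (in ancestors of Alpha)
Deepest common ancestor (LCA) = Kappa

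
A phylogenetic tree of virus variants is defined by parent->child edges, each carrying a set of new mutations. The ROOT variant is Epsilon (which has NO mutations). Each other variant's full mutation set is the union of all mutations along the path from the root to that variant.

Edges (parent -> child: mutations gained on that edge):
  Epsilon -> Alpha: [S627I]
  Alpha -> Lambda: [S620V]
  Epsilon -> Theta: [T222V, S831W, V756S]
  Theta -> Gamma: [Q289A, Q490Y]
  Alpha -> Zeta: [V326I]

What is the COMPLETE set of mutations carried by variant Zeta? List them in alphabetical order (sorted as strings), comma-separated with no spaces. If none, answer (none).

At Epsilon: gained [] -> total []
At Alpha: gained ['S627I'] -> total ['S627I']
At Zeta: gained ['V326I'] -> total ['S627I', 'V326I']

Answer: S627I,V326I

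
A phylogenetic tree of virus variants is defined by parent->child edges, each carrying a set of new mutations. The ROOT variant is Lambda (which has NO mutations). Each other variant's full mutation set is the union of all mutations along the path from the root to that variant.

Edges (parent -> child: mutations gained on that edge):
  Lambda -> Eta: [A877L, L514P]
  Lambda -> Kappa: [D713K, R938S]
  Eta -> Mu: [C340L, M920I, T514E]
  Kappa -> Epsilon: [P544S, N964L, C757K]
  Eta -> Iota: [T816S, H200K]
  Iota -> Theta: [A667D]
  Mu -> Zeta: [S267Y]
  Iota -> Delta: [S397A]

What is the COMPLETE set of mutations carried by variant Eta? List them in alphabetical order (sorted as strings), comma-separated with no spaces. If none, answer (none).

At Lambda: gained [] -> total []
At Eta: gained ['A877L', 'L514P'] -> total ['A877L', 'L514P']

Answer: A877L,L514P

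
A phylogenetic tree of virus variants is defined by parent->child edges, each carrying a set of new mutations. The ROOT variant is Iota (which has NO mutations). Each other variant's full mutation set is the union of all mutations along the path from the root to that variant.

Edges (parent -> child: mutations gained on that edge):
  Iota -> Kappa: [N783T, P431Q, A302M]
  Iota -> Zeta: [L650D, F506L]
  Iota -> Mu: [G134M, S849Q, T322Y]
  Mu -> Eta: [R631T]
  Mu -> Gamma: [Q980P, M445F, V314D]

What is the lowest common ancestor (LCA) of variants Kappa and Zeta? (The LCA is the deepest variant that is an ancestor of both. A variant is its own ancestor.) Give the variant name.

Answer: Iota

Derivation:
Path from root to Kappa: Iota -> Kappa
  ancestors of Kappa: {Iota, Kappa}
Path from root to Zeta: Iota -> Zeta
  ancestors of Zeta: {Iota, Zeta}
Common ancestors: {Iota}
Walk up from Zeta: Zeta (not in ancestors of Kappa), Iota (in ancestors of Kappa)
Deepest common ancestor (LCA) = Iota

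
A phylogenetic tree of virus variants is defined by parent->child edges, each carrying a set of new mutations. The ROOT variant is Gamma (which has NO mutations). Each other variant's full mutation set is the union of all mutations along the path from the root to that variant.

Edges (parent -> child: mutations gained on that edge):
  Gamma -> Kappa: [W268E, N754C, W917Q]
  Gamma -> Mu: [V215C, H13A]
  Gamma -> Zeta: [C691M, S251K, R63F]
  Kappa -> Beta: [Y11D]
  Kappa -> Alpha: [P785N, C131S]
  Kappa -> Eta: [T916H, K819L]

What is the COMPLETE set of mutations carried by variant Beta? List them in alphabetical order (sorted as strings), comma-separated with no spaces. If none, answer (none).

At Gamma: gained [] -> total []
At Kappa: gained ['W268E', 'N754C', 'W917Q'] -> total ['N754C', 'W268E', 'W917Q']
At Beta: gained ['Y11D'] -> total ['N754C', 'W268E', 'W917Q', 'Y11D']

Answer: N754C,W268E,W917Q,Y11D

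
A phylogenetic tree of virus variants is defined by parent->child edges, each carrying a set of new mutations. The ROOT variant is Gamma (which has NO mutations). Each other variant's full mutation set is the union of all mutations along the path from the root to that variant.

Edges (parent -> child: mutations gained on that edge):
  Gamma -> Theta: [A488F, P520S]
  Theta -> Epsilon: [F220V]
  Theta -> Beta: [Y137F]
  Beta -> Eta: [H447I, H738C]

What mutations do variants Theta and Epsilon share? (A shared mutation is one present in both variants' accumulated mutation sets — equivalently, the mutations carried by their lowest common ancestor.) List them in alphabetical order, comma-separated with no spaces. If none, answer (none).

Answer: A488F,P520S

Derivation:
Accumulating mutations along path to Theta:
  At Gamma: gained [] -> total []
  At Theta: gained ['A488F', 'P520S'] -> total ['A488F', 'P520S']
Mutations(Theta) = ['A488F', 'P520S']
Accumulating mutations along path to Epsilon:
  At Gamma: gained [] -> total []
  At Theta: gained ['A488F', 'P520S'] -> total ['A488F', 'P520S']
  At Epsilon: gained ['F220V'] -> total ['A488F', 'F220V', 'P520S']
Mutations(Epsilon) = ['A488F', 'F220V', 'P520S']
Intersection: ['A488F', 'P520S'] ∩ ['A488F', 'F220V', 'P520S'] = ['A488F', 'P520S']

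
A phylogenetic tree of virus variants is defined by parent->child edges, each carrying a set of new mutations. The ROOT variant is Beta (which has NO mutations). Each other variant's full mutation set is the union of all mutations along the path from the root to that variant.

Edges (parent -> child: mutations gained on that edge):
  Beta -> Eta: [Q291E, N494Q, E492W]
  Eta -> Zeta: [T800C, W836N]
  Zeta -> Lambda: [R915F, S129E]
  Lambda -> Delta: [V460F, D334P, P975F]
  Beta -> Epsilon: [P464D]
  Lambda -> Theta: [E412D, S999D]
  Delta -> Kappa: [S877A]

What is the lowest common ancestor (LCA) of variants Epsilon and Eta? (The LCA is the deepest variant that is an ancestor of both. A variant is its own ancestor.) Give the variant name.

Path from root to Epsilon: Beta -> Epsilon
  ancestors of Epsilon: {Beta, Epsilon}
Path from root to Eta: Beta -> Eta
  ancestors of Eta: {Beta, Eta}
Common ancestors: {Beta}
Walk up from Eta: Eta (not in ancestors of Epsilon), Beta (in ancestors of Epsilon)
Deepest common ancestor (LCA) = Beta

Answer: Beta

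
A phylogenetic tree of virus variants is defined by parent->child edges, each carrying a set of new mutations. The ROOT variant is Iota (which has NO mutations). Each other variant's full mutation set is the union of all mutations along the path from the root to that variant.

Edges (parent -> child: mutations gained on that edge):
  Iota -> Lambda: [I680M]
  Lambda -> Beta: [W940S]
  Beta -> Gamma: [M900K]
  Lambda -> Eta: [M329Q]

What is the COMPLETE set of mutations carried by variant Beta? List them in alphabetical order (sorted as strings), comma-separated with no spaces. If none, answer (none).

Answer: I680M,W940S

Derivation:
At Iota: gained [] -> total []
At Lambda: gained ['I680M'] -> total ['I680M']
At Beta: gained ['W940S'] -> total ['I680M', 'W940S']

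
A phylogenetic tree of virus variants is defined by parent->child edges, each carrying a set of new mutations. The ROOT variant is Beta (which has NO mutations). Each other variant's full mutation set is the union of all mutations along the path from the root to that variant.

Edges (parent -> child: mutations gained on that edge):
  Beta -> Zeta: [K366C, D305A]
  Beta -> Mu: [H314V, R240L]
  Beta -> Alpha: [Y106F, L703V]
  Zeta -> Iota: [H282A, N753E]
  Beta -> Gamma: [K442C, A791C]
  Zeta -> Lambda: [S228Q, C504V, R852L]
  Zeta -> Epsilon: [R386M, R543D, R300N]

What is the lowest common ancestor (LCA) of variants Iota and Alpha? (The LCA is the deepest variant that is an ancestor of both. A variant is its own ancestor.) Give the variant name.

Path from root to Iota: Beta -> Zeta -> Iota
  ancestors of Iota: {Beta, Zeta, Iota}
Path from root to Alpha: Beta -> Alpha
  ancestors of Alpha: {Beta, Alpha}
Common ancestors: {Beta}
Walk up from Alpha: Alpha (not in ancestors of Iota), Beta (in ancestors of Iota)
Deepest common ancestor (LCA) = Beta

Answer: Beta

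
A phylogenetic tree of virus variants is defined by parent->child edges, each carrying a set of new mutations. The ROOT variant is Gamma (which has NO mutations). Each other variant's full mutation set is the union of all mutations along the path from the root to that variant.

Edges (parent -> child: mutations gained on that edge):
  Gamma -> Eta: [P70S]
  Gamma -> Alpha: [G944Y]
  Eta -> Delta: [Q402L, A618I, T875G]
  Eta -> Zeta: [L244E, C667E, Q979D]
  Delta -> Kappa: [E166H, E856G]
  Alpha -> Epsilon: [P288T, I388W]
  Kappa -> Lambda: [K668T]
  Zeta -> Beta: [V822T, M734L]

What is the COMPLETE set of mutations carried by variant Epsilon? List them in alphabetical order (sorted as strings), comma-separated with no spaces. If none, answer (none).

Answer: G944Y,I388W,P288T

Derivation:
At Gamma: gained [] -> total []
At Alpha: gained ['G944Y'] -> total ['G944Y']
At Epsilon: gained ['P288T', 'I388W'] -> total ['G944Y', 'I388W', 'P288T']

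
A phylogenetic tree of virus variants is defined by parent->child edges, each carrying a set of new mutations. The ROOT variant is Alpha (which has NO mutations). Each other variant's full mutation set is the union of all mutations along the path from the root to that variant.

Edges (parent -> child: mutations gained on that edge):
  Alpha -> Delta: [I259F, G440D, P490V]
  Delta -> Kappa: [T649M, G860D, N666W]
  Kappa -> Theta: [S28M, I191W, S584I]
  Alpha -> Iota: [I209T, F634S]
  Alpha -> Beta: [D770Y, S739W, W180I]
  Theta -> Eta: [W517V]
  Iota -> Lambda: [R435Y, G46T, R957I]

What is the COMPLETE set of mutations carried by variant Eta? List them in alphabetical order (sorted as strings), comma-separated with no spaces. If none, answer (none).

Answer: G440D,G860D,I191W,I259F,N666W,P490V,S28M,S584I,T649M,W517V

Derivation:
At Alpha: gained [] -> total []
At Delta: gained ['I259F', 'G440D', 'P490V'] -> total ['G440D', 'I259F', 'P490V']
At Kappa: gained ['T649M', 'G860D', 'N666W'] -> total ['G440D', 'G860D', 'I259F', 'N666W', 'P490V', 'T649M']
At Theta: gained ['S28M', 'I191W', 'S584I'] -> total ['G440D', 'G860D', 'I191W', 'I259F', 'N666W', 'P490V', 'S28M', 'S584I', 'T649M']
At Eta: gained ['W517V'] -> total ['G440D', 'G860D', 'I191W', 'I259F', 'N666W', 'P490V', 'S28M', 'S584I', 'T649M', 'W517V']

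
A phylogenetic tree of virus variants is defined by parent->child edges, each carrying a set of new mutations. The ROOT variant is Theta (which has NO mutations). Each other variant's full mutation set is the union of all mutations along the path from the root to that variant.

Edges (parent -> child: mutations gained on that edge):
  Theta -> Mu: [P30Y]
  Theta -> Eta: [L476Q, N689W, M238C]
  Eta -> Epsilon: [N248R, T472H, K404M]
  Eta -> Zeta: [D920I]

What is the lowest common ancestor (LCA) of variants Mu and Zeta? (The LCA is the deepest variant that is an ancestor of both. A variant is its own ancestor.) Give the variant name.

Path from root to Mu: Theta -> Mu
  ancestors of Mu: {Theta, Mu}
Path from root to Zeta: Theta -> Eta -> Zeta
  ancestors of Zeta: {Theta, Eta, Zeta}
Common ancestors: {Theta}
Walk up from Zeta: Zeta (not in ancestors of Mu), Eta (not in ancestors of Mu), Theta (in ancestors of Mu)
Deepest common ancestor (LCA) = Theta

Answer: Theta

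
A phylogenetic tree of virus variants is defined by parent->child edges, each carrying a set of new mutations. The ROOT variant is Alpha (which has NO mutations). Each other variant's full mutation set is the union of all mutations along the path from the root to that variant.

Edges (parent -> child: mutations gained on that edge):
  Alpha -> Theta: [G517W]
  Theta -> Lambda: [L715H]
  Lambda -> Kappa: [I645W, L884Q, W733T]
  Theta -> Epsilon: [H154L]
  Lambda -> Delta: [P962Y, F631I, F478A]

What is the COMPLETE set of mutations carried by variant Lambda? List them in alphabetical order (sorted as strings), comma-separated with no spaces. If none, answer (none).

Answer: G517W,L715H

Derivation:
At Alpha: gained [] -> total []
At Theta: gained ['G517W'] -> total ['G517W']
At Lambda: gained ['L715H'] -> total ['G517W', 'L715H']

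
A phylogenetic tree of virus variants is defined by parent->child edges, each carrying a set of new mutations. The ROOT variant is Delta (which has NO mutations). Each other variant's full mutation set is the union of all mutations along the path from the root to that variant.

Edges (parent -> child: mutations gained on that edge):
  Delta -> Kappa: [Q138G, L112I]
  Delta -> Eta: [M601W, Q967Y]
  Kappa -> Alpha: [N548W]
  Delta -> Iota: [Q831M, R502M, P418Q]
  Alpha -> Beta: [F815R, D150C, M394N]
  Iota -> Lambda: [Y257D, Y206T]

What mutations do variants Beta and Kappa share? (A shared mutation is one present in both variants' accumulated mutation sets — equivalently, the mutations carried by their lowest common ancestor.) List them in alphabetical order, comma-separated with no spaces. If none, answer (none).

Answer: L112I,Q138G

Derivation:
Accumulating mutations along path to Beta:
  At Delta: gained [] -> total []
  At Kappa: gained ['Q138G', 'L112I'] -> total ['L112I', 'Q138G']
  At Alpha: gained ['N548W'] -> total ['L112I', 'N548W', 'Q138G']
  At Beta: gained ['F815R', 'D150C', 'M394N'] -> total ['D150C', 'F815R', 'L112I', 'M394N', 'N548W', 'Q138G']
Mutations(Beta) = ['D150C', 'F815R', 'L112I', 'M394N', 'N548W', 'Q138G']
Accumulating mutations along path to Kappa:
  At Delta: gained [] -> total []
  At Kappa: gained ['Q138G', 'L112I'] -> total ['L112I', 'Q138G']
Mutations(Kappa) = ['L112I', 'Q138G']
Intersection: ['D150C', 'F815R', 'L112I', 'M394N', 'N548W', 'Q138G'] ∩ ['L112I', 'Q138G'] = ['L112I', 'Q138G']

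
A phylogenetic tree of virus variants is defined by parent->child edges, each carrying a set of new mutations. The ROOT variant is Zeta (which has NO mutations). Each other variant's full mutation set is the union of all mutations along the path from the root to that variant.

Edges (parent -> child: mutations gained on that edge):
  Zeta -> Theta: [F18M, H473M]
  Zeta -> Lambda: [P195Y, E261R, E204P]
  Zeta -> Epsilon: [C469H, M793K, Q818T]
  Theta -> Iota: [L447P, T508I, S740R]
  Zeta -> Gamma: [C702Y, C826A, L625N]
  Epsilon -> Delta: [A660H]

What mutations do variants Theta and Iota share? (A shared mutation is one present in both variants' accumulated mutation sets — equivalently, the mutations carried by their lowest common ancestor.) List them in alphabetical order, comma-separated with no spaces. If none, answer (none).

Accumulating mutations along path to Theta:
  At Zeta: gained [] -> total []
  At Theta: gained ['F18M', 'H473M'] -> total ['F18M', 'H473M']
Mutations(Theta) = ['F18M', 'H473M']
Accumulating mutations along path to Iota:
  At Zeta: gained [] -> total []
  At Theta: gained ['F18M', 'H473M'] -> total ['F18M', 'H473M']
  At Iota: gained ['L447P', 'T508I', 'S740R'] -> total ['F18M', 'H473M', 'L447P', 'S740R', 'T508I']
Mutations(Iota) = ['F18M', 'H473M', 'L447P', 'S740R', 'T508I']
Intersection: ['F18M', 'H473M'] ∩ ['F18M', 'H473M', 'L447P', 'S740R', 'T508I'] = ['F18M', 'H473M']

Answer: F18M,H473M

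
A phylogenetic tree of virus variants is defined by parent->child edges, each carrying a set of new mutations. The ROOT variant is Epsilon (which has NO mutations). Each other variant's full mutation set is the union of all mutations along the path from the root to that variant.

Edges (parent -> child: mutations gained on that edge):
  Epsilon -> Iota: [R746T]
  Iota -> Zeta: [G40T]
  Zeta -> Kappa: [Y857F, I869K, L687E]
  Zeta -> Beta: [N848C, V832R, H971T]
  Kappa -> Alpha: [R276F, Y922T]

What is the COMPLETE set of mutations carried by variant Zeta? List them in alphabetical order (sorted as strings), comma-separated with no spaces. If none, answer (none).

Answer: G40T,R746T

Derivation:
At Epsilon: gained [] -> total []
At Iota: gained ['R746T'] -> total ['R746T']
At Zeta: gained ['G40T'] -> total ['G40T', 'R746T']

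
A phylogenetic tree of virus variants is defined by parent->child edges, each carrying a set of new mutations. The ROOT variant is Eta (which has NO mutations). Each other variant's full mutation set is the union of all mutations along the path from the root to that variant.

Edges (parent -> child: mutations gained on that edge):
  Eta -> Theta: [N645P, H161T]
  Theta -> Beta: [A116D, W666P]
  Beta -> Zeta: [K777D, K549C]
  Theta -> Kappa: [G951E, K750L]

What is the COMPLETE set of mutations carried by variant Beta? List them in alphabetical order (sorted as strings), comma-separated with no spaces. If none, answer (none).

At Eta: gained [] -> total []
At Theta: gained ['N645P', 'H161T'] -> total ['H161T', 'N645P']
At Beta: gained ['A116D', 'W666P'] -> total ['A116D', 'H161T', 'N645P', 'W666P']

Answer: A116D,H161T,N645P,W666P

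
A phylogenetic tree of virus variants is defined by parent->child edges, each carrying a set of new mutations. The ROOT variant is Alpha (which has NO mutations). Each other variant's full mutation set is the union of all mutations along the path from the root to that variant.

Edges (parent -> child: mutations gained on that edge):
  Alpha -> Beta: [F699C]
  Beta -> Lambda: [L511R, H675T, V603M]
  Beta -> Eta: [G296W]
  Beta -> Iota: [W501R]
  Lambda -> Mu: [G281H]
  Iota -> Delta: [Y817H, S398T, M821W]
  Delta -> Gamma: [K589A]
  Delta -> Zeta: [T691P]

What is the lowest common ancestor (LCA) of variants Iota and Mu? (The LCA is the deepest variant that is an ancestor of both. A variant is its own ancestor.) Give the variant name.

Path from root to Iota: Alpha -> Beta -> Iota
  ancestors of Iota: {Alpha, Beta, Iota}
Path from root to Mu: Alpha -> Beta -> Lambda -> Mu
  ancestors of Mu: {Alpha, Beta, Lambda, Mu}
Common ancestors: {Alpha, Beta}
Walk up from Mu: Mu (not in ancestors of Iota), Lambda (not in ancestors of Iota), Beta (in ancestors of Iota), Alpha (in ancestors of Iota)
Deepest common ancestor (LCA) = Beta

Answer: Beta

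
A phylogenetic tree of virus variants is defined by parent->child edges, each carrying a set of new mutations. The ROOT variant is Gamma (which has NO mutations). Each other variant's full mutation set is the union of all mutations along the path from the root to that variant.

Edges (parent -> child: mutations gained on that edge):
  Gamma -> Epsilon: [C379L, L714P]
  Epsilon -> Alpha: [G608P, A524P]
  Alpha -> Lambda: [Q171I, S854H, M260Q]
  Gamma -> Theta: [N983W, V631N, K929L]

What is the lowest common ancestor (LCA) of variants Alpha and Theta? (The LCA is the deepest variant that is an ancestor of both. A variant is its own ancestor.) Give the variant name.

Answer: Gamma

Derivation:
Path from root to Alpha: Gamma -> Epsilon -> Alpha
  ancestors of Alpha: {Gamma, Epsilon, Alpha}
Path from root to Theta: Gamma -> Theta
  ancestors of Theta: {Gamma, Theta}
Common ancestors: {Gamma}
Walk up from Theta: Theta (not in ancestors of Alpha), Gamma (in ancestors of Alpha)
Deepest common ancestor (LCA) = Gamma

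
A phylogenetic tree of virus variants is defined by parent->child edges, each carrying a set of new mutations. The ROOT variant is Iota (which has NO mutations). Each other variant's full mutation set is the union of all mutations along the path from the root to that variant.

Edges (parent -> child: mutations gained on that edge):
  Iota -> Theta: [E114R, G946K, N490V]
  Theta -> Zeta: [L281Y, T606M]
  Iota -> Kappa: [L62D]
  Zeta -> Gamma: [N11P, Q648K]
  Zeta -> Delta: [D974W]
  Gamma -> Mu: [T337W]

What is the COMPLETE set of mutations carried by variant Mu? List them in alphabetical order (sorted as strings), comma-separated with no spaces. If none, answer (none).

At Iota: gained [] -> total []
At Theta: gained ['E114R', 'G946K', 'N490V'] -> total ['E114R', 'G946K', 'N490V']
At Zeta: gained ['L281Y', 'T606M'] -> total ['E114R', 'G946K', 'L281Y', 'N490V', 'T606M']
At Gamma: gained ['N11P', 'Q648K'] -> total ['E114R', 'G946K', 'L281Y', 'N11P', 'N490V', 'Q648K', 'T606M']
At Mu: gained ['T337W'] -> total ['E114R', 'G946K', 'L281Y', 'N11P', 'N490V', 'Q648K', 'T337W', 'T606M']

Answer: E114R,G946K,L281Y,N11P,N490V,Q648K,T337W,T606M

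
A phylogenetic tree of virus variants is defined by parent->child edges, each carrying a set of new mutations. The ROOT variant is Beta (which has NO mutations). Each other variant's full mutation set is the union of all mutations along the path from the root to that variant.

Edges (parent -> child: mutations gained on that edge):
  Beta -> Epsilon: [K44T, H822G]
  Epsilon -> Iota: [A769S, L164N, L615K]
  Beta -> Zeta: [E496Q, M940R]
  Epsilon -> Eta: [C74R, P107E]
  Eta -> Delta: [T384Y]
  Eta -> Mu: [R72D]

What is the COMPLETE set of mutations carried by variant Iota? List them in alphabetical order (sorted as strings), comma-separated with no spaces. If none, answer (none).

At Beta: gained [] -> total []
At Epsilon: gained ['K44T', 'H822G'] -> total ['H822G', 'K44T']
At Iota: gained ['A769S', 'L164N', 'L615K'] -> total ['A769S', 'H822G', 'K44T', 'L164N', 'L615K']

Answer: A769S,H822G,K44T,L164N,L615K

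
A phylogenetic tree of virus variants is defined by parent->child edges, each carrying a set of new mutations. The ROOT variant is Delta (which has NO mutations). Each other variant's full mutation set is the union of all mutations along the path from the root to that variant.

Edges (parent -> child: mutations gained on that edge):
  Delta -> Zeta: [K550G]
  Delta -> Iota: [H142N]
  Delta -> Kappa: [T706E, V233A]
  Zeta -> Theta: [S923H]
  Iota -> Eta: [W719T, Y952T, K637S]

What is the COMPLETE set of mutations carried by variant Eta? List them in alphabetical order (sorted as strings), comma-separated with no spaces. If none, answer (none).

Answer: H142N,K637S,W719T,Y952T

Derivation:
At Delta: gained [] -> total []
At Iota: gained ['H142N'] -> total ['H142N']
At Eta: gained ['W719T', 'Y952T', 'K637S'] -> total ['H142N', 'K637S', 'W719T', 'Y952T']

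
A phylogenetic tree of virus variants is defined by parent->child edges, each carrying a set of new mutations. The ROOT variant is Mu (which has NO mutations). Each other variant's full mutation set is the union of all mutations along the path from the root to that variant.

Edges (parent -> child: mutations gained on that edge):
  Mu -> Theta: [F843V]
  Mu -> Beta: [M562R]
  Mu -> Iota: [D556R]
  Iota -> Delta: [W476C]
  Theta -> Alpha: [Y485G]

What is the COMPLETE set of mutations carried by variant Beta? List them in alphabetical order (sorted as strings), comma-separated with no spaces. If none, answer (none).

At Mu: gained [] -> total []
At Beta: gained ['M562R'] -> total ['M562R']

Answer: M562R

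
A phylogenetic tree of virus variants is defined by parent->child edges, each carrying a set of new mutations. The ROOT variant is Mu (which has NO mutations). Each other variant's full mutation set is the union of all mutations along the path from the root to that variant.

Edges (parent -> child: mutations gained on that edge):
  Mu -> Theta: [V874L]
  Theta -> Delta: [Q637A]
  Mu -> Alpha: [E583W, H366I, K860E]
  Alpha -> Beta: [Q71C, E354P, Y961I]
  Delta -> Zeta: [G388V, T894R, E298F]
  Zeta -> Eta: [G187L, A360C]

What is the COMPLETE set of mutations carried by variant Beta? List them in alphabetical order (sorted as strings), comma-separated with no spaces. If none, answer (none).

At Mu: gained [] -> total []
At Alpha: gained ['E583W', 'H366I', 'K860E'] -> total ['E583W', 'H366I', 'K860E']
At Beta: gained ['Q71C', 'E354P', 'Y961I'] -> total ['E354P', 'E583W', 'H366I', 'K860E', 'Q71C', 'Y961I']

Answer: E354P,E583W,H366I,K860E,Q71C,Y961I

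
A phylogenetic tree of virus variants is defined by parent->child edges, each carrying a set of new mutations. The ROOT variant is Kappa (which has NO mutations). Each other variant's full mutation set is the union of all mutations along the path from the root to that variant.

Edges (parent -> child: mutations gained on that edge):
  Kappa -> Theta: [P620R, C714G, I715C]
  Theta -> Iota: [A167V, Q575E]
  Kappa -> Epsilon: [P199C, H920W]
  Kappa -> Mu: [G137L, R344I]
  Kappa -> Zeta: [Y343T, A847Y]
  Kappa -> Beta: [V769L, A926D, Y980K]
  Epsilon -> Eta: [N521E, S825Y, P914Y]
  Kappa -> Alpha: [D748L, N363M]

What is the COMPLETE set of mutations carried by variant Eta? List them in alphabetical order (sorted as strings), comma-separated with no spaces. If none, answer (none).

Answer: H920W,N521E,P199C,P914Y,S825Y

Derivation:
At Kappa: gained [] -> total []
At Epsilon: gained ['P199C', 'H920W'] -> total ['H920W', 'P199C']
At Eta: gained ['N521E', 'S825Y', 'P914Y'] -> total ['H920W', 'N521E', 'P199C', 'P914Y', 'S825Y']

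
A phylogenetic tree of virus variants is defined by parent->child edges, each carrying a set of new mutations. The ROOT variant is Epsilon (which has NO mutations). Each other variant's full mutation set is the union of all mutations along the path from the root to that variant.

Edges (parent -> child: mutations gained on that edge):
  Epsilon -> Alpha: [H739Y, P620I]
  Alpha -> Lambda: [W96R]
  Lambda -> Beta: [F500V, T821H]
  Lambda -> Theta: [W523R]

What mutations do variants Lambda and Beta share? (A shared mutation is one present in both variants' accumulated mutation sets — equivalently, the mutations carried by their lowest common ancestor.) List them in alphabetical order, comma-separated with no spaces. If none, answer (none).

Accumulating mutations along path to Lambda:
  At Epsilon: gained [] -> total []
  At Alpha: gained ['H739Y', 'P620I'] -> total ['H739Y', 'P620I']
  At Lambda: gained ['W96R'] -> total ['H739Y', 'P620I', 'W96R']
Mutations(Lambda) = ['H739Y', 'P620I', 'W96R']
Accumulating mutations along path to Beta:
  At Epsilon: gained [] -> total []
  At Alpha: gained ['H739Y', 'P620I'] -> total ['H739Y', 'P620I']
  At Lambda: gained ['W96R'] -> total ['H739Y', 'P620I', 'W96R']
  At Beta: gained ['F500V', 'T821H'] -> total ['F500V', 'H739Y', 'P620I', 'T821H', 'W96R']
Mutations(Beta) = ['F500V', 'H739Y', 'P620I', 'T821H', 'W96R']
Intersection: ['H739Y', 'P620I', 'W96R'] ∩ ['F500V', 'H739Y', 'P620I', 'T821H', 'W96R'] = ['H739Y', 'P620I', 'W96R']

Answer: H739Y,P620I,W96R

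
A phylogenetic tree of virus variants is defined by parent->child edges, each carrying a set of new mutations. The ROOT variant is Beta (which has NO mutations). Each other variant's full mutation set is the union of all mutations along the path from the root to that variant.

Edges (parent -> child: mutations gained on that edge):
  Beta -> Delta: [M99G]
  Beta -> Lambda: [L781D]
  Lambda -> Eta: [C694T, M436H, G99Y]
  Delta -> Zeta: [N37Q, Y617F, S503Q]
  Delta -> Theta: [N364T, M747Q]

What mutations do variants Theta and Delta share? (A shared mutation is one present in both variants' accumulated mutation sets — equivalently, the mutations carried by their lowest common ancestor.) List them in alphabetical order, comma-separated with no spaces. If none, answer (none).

Accumulating mutations along path to Theta:
  At Beta: gained [] -> total []
  At Delta: gained ['M99G'] -> total ['M99G']
  At Theta: gained ['N364T', 'M747Q'] -> total ['M747Q', 'M99G', 'N364T']
Mutations(Theta) = ['M747Q', 'M99G', 'N364T']
Accumulating mutations along path to Delta:
  At Beta: gained [] -> total []
  At Delta: gained ['M99G'] -> total ['M99G']
Mutations(Delta) = ['M99G']
Intersection: ['M747Q', 'M99G', 'N364T'] ∩ ['M99G'] = ['M99G']

Answer: M99G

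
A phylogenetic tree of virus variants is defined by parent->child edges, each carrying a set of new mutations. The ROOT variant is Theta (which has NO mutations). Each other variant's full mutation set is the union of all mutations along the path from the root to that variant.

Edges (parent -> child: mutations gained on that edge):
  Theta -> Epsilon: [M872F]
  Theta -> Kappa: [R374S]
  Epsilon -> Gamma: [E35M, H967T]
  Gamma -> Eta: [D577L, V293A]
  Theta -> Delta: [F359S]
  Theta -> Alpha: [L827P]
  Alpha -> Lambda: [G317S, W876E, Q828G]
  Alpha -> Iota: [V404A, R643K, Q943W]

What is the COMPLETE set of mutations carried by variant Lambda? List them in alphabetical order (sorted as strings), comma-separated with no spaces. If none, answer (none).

Answer: G317S,L827P,Q828G,W876E

Derivation:
At Theta: gained [] -> total []
At Alpha: gained ['L827P'] -> total ['L827P']
At Lambda: gained ['G317S', 'W876E', 'Q828G'] -> total ['G317S', 'L827P', 'Q828G', 'W876E']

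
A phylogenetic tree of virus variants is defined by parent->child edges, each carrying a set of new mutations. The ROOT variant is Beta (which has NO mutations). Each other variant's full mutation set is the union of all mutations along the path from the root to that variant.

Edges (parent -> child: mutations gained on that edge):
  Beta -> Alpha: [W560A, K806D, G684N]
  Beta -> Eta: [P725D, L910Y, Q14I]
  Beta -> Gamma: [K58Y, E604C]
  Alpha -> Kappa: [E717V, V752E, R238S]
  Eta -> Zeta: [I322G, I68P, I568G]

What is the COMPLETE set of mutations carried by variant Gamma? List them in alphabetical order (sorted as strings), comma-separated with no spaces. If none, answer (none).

Answer: E604C,K58Y

Derivation:
At Beta: gained [] -> total []
At Gamma: gained ['K58Y', 'E604C'] -> total ['E604C', 'K58Y']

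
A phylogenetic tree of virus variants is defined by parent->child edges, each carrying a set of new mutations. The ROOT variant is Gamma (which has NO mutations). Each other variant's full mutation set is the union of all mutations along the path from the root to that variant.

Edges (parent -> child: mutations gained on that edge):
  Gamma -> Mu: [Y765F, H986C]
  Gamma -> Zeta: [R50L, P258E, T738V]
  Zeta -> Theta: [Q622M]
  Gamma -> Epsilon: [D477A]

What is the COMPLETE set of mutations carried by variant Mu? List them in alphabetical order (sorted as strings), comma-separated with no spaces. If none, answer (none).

Answer: H986C,Y765F

Derivation:
At Gamma: gained [] -> total []
At Mu: gained ['Y765F', 'H986C'] -> total ['H986C', 'Y765F']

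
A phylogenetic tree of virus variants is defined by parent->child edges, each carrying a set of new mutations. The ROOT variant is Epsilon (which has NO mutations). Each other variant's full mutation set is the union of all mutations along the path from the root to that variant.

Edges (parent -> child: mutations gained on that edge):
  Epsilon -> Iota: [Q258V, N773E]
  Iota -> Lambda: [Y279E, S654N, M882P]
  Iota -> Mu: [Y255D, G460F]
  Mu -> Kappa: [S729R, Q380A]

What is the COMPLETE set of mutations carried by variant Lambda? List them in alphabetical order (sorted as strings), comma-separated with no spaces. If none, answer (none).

At Epsilon: gained [] -> total []
At Iota: gained ['Q258V', 'N773E'] -> total ['N773E', 'Q258V']
At Lambda: gained ['Y279E', 'S654N', 'M882P'] -> total ['M882P', 'N773E', 'Q258V', 'S654N', 'Y279E']

Answer: M882P,N773E,Q258V,S654N,Y279E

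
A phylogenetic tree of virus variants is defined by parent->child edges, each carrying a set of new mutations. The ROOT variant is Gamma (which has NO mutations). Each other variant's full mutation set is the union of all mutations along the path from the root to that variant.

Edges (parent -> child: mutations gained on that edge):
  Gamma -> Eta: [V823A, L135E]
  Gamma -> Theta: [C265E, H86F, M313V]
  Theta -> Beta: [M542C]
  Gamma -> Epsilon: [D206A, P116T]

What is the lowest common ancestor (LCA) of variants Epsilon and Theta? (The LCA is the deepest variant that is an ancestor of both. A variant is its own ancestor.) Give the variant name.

Answer: Gamma

Derivation:
Path from root to Epsilon: Gamma -> Epsilon
  ancestors of Epsilon: {Gamma, Epsilon}
Path from root to Theta: Gamma -> Theta
  ancestors of Theta: {Gamma, Theta}
Common ancestors: {Gamma}
Walk up from Theta: Theta (not in ancestors of Epsilon), Gamma (in ancestors of Epsilon)
Deepest common ancestor (LCA) = Gamma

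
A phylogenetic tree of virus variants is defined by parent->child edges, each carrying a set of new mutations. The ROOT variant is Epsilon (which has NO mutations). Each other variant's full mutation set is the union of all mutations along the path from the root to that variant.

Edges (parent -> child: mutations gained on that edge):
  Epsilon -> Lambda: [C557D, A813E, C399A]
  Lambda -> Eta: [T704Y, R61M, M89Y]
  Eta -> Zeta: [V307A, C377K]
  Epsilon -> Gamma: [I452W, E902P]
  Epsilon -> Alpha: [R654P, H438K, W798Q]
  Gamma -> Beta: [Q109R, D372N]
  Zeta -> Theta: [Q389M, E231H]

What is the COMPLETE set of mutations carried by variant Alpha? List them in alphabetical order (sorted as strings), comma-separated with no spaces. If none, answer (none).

At Epsilon: gained [] -> total []
At Alpha: gained ['R654P', 'H438K', 'W798Q'] -> total ['H438K', 'R654P', 'W798Q']

Answer: H438K,R654P,W798Q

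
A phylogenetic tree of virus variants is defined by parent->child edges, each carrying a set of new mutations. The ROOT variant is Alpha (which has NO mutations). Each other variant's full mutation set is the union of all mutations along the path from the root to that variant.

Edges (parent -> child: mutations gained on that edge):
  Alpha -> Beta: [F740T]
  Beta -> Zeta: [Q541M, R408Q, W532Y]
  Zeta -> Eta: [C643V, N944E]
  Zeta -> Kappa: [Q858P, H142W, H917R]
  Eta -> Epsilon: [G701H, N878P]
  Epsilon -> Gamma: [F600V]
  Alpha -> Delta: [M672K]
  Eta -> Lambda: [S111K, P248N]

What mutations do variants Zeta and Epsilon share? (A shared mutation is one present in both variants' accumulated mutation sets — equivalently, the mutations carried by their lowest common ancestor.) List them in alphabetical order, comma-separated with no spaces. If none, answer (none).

Accumulating mutations along path to Zeta:
  At Alpha: gained [] -> total []
  At Beta: gained ['F740T'] -> total ['F740T']
  At Zeta: gained ['Q541M', 'R408Q', 'W532Y'] -> total ['F740T', 'Q541M', 'R408Q', 'W532Y']
Mutations(Zeta) = ['F740T', 'Q541M', 'R408Q', 'W532Y']
Accumulating mutations along path to Epsilon:
  At Alpha: gained [] -> total []
  At Beta: gained ['F740T'] -> total ['F740T']
  At Zeta: gained ['Q541M', 'R408Q', 'W532Y'] -> total ['F740T', 'Q541M', 'R408Q', 'W532Y']
  At Eta: gained ['C643V', 'N944E'] -> total ['C643V', 'F740T', 'N944E', 'Q541M', 'R408Q', 'W532Y']
  At Epsilon: gained ['G701H', 'N878P'] -> total ['C643V', 'F740T', 'G701H', 'N878P', 'N944E', 'Q541M', 'R408Q', 'W532Y']
Mutations(Epsilon) = ['C643V', 'F740T', 'G701H', 'N878P', 'N944E', 'Q541M', 'R408Q', 'W532Y']
Intersection: ['F740T', 'Q541M', 'R408Q', 'W532Y'] ∩ ['C643V', 'F740T', 'G701H', 'N878P', 'N944E', 'Q541M', 'R408Q', 'W532Y'] = ['F740T', 'Q541M', 'R408Q', 'W532Y']

Answer: F740T,Q541M,R408Q,W532Y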